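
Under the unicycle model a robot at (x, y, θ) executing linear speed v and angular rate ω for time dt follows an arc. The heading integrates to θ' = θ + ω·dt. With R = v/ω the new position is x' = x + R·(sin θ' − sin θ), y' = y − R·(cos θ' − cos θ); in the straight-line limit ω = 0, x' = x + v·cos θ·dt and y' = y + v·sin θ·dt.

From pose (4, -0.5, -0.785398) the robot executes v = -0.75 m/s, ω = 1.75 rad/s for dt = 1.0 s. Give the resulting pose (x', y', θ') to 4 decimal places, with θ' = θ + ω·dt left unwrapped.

(3.3447, -0.5589, 0.9646)

θ' = -0.7854 + 1.75·1.0 = 0.9646
R = v/ω = -0.75/1.75 = -0.4286
x' = 4 + -0.4286·(sin 0.9646 − sin -0.7854) = 3.3447
y' = -0.5 − -0.4286·(cos 0.9646 − cos -0.7854) = -0.5589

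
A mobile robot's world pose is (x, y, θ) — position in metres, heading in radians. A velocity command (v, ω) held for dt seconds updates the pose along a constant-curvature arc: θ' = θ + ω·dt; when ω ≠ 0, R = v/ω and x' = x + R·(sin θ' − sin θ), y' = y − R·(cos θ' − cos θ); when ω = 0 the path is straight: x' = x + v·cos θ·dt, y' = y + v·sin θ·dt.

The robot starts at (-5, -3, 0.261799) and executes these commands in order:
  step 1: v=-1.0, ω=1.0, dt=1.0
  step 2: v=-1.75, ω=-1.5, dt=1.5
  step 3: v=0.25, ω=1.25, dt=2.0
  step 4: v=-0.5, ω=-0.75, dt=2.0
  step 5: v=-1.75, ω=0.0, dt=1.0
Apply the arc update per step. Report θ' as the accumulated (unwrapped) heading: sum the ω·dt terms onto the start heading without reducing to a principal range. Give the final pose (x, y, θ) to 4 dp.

step 1: θ'=1.2618 (R=-1.0000) → pose (-5.6938, -3.6618, 1.2618)
step 2: θ'=-0.9882 (R=1.1667) → pose (-7.7794, -3.9489, -0.9882)
step 3: θ'=1.5118 (R=0.2000) → pose (-7.4128, -3.8507, 1.5118)
step 4: θ'=0.0118 (R=0.6667) → pose (-8.0704, -4.4780, 0.0118)
step 5: θ'=0.0118 (straight) → pose (-9.8203, -4.4986, 0.0118)

(-9.8203, -4.4986, 0.0118)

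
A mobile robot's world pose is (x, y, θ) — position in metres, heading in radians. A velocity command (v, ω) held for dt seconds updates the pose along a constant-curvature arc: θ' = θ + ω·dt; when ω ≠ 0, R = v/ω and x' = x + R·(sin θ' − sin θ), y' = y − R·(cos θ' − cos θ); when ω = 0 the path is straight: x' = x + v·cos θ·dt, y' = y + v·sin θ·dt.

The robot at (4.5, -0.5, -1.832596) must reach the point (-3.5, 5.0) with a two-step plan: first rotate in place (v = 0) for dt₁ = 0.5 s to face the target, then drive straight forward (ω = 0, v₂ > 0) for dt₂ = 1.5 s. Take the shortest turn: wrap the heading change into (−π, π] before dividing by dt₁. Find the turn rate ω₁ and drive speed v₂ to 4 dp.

heading to target = atan2(5−-0.5, -3.5−4.5) = 2.5393
Δθ = wrap(2.5393 − -1.8326) = -1.9113; ω₁ = Δθ/dt₁ = -3.8226
distance = √((-3.5−4.5)² + (5−-0.5)²) = 9.7082; v₂ = distance/dt₂ = 6.4722

ω₁ = -3.8226, v₂ = 6.4722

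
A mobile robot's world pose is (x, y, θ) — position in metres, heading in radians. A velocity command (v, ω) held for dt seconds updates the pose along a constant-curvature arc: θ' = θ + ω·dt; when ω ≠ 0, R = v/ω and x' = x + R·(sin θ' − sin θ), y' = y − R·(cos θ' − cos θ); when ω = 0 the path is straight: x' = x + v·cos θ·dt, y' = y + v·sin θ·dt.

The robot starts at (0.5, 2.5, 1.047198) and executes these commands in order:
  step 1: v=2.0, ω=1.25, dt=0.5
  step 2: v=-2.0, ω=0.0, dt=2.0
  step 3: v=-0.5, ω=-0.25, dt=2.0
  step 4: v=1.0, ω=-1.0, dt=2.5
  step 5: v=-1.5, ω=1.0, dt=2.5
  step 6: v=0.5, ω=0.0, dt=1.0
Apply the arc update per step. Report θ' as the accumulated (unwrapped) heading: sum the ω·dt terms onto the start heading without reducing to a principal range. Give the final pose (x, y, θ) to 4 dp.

(0.2125, -0.9616, 1.1722)

step 1: θ'=1.6722 (R=1.6000) → pose (0.7061, 3.4620, 1.6722)
step 2: θ'=1.6722 (straight) → pose (1.1111, -0.5175, 1.6722)
step 3: θ'=1.1722 (R=2.0000) → pose (0.9645, -1.4962, 1.1722)
step 4: θ'=-1.3278 (R=-1.0000) → pose (2.8568, -1.6437, -1.3278)
step 5: θ'=1.1722 (R=-1.5000) → pose (0.0184, -1.4224, 1.1722)
step 6: θ'=1.1722 (straight) → pose (0.2125, -0.9616, 1.1722)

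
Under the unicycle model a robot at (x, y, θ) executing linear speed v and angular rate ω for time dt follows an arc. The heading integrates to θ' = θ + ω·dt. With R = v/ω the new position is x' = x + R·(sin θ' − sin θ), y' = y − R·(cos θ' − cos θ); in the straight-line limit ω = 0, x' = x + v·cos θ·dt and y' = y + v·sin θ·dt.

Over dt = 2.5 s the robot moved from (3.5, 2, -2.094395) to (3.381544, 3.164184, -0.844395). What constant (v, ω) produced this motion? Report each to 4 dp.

Δθ = -0.844395 − -2.094395 = 1.250000
ω = Δθ/dt = 1.250000/2.5 = 0.5000
R = −Δy/(cos θ' − cos θ) = -1.0000
v = R·ω = -1.0000·0.5000 = -0.5000

v = -0.5000, ω = 0.5000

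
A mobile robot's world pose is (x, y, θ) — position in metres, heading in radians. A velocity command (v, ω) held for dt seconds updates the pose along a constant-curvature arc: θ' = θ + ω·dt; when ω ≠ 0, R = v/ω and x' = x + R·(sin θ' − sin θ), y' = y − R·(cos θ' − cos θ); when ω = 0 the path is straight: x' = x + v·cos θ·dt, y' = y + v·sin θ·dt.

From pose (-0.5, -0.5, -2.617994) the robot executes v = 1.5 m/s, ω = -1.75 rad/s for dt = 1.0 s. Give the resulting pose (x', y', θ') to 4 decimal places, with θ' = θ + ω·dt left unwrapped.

(-1.7354, -0.0471, -4.3680)

θ' = -2.6180 + -1.75·1.0 = -4.3680
R = v/ω = 1.5/-1.75 = -0.8571
x' = -0.5 + -0.8571·(sin -4.3680 − sin -2.6180) = -1.7354
y' = -0.5 − -0.8571·(cos -4.3680 − cos -2.6180) = -0.0471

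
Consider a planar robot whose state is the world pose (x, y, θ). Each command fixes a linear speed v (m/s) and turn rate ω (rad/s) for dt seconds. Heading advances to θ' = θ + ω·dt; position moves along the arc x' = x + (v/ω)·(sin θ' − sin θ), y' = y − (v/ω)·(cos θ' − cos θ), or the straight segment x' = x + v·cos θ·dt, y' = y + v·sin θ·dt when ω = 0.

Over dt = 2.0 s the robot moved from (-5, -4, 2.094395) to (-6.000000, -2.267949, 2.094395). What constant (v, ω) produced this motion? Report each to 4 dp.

Δθ = 2.094395 − 2.094395 = 0.000000
ω = Δθ/dt = 0.000000/2.0 = 0.0000
ω = 0 → v = (Δx·cos θ + Δy·sin θ)/dt = 1.0000

v = 1.0000, ω = 0.0000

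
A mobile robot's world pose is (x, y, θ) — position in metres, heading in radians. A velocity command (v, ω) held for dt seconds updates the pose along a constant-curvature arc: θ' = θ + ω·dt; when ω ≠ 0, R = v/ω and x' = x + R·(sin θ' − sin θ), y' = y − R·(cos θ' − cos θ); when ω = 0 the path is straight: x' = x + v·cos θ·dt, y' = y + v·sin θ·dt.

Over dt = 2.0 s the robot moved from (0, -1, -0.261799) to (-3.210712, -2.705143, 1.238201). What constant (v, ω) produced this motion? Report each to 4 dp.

Δθ = 1.238201 − -0.261799 = 1.500000
ω = Δθ/dt = 1.500000/2.0 = 0.7500
R = Δx/(sin θ' − sin θ) = -2.6667
v = R·ω = -2.6667·0.7500 = -2.0000

v = -2.0000, ω = 0.7500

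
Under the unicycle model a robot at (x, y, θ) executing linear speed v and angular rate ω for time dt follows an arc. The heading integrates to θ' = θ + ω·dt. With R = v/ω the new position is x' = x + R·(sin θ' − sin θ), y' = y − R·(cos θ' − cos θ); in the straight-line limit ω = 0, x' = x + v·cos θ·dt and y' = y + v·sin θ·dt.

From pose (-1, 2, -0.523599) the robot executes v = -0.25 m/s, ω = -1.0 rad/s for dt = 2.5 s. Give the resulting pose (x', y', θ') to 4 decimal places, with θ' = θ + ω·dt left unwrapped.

(-0.9044, 2.4648, -3.0236)

θ' = -0.5236 + -1.0·2.5 = -3.0236
R = v/ω = -0.25/-1.0 = 0.2500
x' = -1 + 0.2500·(sin -3.0236 − sin -0.5236) = -0.9044
y' = 2 − 0.2500·(cos -3.0236 − cos -0.5236) = 2.4648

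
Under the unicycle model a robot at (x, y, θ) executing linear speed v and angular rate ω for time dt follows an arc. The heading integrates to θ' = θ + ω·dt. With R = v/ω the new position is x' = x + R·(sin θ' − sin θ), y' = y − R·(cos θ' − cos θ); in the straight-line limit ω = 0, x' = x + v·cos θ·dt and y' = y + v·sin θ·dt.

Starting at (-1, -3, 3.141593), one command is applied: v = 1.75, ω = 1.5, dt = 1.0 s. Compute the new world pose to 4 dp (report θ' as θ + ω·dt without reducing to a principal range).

(-2.1637, -4.0841, 4.6416)

θ' = 3.1416 + 1.5·1.0 = 4.6416
R = v/ω = 1.75/1.5 = 1.1667
x' = -1 + 1.1667·(sin 4.6416 − sin 3.1416) = -2.1637
y' = -3 − 1.1667·(cos 4.6416 − cos 3.1416) = -4.0841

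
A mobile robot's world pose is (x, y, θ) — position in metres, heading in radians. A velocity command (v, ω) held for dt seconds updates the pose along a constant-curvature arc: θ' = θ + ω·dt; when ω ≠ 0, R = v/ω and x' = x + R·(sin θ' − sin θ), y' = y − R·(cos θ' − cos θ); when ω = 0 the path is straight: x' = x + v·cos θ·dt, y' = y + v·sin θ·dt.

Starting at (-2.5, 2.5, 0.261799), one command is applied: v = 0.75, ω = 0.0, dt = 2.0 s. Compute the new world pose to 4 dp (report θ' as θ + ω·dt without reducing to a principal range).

θ' = 0.2618 + 0.0·2.0 = 0.2618
ω = 0 → straight: x' = -2.5 + 0.75·cos(0.2618)·2.0 = -1.0511
y' = 2.5 + 0.75·sin(0.2618)·2.0 = 2.8882

(-1.0511, 2.8882, 0.2618)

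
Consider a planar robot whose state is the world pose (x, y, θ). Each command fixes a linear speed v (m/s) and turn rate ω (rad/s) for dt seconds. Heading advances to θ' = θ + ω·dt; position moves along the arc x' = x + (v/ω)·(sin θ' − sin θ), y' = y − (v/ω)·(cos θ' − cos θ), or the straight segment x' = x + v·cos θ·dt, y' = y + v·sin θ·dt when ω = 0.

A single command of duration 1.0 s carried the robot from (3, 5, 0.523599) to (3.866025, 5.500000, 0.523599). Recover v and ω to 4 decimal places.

Δθ = 0.523599 − 0.523599 = 0.000000
ω = Δθ/dt = 0.000000/1.0 = 0.0000
ω = 0 → v = (Δx·cos θ + Δy·sin θ)/dt = 1.0000

v = 1.0000, ω = 0.0000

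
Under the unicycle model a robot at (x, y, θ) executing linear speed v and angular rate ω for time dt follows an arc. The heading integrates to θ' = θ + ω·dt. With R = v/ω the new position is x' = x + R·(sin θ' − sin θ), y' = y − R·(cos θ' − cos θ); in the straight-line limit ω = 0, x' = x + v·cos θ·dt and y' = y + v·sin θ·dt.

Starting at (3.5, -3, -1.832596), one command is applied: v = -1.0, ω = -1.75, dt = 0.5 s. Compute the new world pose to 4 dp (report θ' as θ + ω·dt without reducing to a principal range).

θ' = -1.8326 + -1.75·0.5 = -2.7076
R = v/ω = -1.0/-1.75 = 0.5714
x' = 3.5 + 0.5714·(sin -2.7076 − sin -1.8326) = 3.8117
y' = -3 − 0.5714·(cos -2.7076 − cos -1.8326) = -2.6294

(3.8117, -2.6294, -2.7076)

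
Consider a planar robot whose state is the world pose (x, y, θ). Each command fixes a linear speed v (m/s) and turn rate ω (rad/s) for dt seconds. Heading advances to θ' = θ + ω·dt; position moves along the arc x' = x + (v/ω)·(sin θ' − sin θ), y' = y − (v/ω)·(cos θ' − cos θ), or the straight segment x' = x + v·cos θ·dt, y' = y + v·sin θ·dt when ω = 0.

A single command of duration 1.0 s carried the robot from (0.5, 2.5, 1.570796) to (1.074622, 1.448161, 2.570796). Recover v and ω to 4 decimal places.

v = -1.2500, ω = 1.0000

Δθ = 2.570796 − 1.570796 = 1.000000
ω = Δθ/dt = 1.000000/1.0 = 1.0000
R = −Δy/(cos θ' − cos θ) = -1.2500
v = R·ω = -1.2500·1.0000 = -1.2500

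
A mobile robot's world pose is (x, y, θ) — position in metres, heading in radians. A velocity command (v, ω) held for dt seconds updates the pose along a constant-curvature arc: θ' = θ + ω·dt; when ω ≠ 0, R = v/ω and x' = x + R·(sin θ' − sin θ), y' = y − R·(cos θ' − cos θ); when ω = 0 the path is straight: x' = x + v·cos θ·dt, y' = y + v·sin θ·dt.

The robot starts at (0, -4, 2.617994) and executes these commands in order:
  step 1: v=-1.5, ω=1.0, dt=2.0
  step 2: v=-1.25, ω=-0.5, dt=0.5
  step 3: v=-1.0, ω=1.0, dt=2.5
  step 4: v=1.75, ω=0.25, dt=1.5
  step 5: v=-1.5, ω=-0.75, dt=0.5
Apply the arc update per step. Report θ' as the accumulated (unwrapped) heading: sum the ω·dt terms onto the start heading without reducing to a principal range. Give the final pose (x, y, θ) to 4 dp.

(2.2209, 0.2382, 6.8680)

step 1: θ'=4.6180 (R=-1.5000) → pose (2.2433, -2.8423, 4.6180)
step 2: θ'=4.3680 (R=2.5000) → pose (2.3790, -2.2339, 4.3680)
step 3: θ'=6.8680 (R=-1.0000) → pose (0.8857, -1.0625, 6.8680)
step 4: θ'=7.2430 (R=7.0000) → pose (2.7550, 0.7585, 7.2430)
step 5: θ'=6.8680 (R=2.0000) → pose (2.2209, 0.2382, 6.8680)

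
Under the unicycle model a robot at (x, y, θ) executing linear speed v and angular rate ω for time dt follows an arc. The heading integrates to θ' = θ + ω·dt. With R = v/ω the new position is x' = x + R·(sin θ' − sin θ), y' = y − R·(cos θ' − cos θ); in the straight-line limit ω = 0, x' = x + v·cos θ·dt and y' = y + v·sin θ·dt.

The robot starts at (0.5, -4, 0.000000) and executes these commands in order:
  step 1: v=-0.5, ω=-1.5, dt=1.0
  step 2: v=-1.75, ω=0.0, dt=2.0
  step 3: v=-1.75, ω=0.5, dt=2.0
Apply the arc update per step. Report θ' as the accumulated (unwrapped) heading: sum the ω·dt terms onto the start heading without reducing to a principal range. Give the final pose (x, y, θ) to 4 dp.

(-1.8933, 2.6249, -0.5000)

step 1: θ'=-1.5000 (R=0.3333) → pose (0.1675, -3.6902, -1.5000)
step 2: θ'=-1.5000 (straight) → pose (-0.0801, -0.1990, -1.5000)
step 3: θ'=-0.5000 (R=-3.5000) → pose (-1.8933, 2.6249, -0.5000)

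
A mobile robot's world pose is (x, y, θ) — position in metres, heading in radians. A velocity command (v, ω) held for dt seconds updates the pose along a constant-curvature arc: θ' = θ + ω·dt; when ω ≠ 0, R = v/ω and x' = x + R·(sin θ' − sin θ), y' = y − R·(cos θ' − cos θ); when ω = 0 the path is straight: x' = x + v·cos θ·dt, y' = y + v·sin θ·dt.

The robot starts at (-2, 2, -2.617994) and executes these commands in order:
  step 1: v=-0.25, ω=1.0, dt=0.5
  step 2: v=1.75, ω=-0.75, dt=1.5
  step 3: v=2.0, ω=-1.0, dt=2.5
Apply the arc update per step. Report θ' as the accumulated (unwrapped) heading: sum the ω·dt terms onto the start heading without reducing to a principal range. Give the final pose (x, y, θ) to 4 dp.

step 1: θ'=-2.1180 (R=-0.2500) → pose (-1.9115, 2.0864, -2.1180)
step 2: θ'=-3.2430 (R=-2.3333) → pose (-4.1403, 0.9791, -3.2430)
step 3: θ'=-5.7430 (R=-2.0000) → pose (-4.9665, 4.6841, -5.7430)

(-4.9665, 4.6841, -5.7430)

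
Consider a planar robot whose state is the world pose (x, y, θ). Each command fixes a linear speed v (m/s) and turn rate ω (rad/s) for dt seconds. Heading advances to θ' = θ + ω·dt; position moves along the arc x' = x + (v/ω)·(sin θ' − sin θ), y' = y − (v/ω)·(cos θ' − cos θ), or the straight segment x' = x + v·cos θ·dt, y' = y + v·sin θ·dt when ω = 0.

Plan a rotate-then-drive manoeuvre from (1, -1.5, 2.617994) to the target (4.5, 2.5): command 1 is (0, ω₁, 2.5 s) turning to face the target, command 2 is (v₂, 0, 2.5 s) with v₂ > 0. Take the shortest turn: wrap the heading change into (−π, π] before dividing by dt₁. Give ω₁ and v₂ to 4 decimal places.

heading to target = atan2(2.5−-1.5, 4.5−1) = 0.8520
Δθ = wrap(0.8520 − 2.6180) = -1.7660; ω₁ = Δθ/dt₁ = -0.7064
distance = √((4.5−1)² + (2.5−-1.5)²) = 5.3151; v₂ = distance/dt₂ = 2.1260

ω₁ = -0.7064, v₂ = 2.1260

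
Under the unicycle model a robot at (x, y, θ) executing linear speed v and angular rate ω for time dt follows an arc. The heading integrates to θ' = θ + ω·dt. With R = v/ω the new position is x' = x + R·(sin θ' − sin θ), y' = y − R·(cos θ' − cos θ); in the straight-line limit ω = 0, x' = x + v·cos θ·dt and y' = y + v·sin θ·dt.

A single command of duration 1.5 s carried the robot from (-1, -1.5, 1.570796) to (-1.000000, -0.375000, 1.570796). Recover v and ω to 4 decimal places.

Δθ = 1.570796 − 1.570796 = 0.000000
ω = Δθ/dt = 0.000000/1.5 = 0.0000
ω = 0 → v = (Δx·cos θ + Δy·sin θ)/dt = 0.7500

v = 0.7500, ω = 0.0000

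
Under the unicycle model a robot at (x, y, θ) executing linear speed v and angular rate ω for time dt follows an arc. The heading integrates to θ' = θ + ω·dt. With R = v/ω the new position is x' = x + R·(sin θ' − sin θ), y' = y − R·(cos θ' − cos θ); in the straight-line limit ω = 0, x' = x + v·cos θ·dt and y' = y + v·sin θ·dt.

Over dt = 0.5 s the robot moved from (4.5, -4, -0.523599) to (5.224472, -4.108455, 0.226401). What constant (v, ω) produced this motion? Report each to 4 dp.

v = 1.5000, ω = 1.5000

Δθ = 0.226401 − -0.523599 = 0.750000
ω = Δθ/dt = 0.750000/0.5 = 1.5000
R = Δx/(sin θ' − sin θ) = 1.0000
v = R·ω = 1.0000·1.5000 = 1.5000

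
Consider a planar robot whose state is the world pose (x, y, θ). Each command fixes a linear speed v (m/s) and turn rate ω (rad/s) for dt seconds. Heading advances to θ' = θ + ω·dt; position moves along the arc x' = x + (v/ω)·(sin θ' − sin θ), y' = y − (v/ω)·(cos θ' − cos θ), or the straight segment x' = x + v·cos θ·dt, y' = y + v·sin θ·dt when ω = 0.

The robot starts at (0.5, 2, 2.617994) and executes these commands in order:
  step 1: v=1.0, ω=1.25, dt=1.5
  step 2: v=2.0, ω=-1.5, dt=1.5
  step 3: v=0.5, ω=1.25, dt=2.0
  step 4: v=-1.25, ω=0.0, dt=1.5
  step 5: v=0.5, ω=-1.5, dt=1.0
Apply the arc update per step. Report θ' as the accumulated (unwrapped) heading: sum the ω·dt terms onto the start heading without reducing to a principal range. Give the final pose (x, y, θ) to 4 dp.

step 1: θ'=4.4930 (R=0.8000) → pose (-0.6808, 1.4813, 4.4930)
step 2: θ'=2.2430 (R=-1.3333) → pose (-3.0255, 0.9412, 2.2430)
step 3: θ'=4.7430 (R=0.4000) → pose (-3.7383, 0.6799, 4.7430)
step 4: θ'=4.7430 (straight) → pose (-3.7956, 2.5540, 4.7430)
step 5: θ'=3.2430 (R=-0.3333) → pose (-4.0951, 2.2122, 3.2430)

(-4.0951, 2.2122, 3.2430)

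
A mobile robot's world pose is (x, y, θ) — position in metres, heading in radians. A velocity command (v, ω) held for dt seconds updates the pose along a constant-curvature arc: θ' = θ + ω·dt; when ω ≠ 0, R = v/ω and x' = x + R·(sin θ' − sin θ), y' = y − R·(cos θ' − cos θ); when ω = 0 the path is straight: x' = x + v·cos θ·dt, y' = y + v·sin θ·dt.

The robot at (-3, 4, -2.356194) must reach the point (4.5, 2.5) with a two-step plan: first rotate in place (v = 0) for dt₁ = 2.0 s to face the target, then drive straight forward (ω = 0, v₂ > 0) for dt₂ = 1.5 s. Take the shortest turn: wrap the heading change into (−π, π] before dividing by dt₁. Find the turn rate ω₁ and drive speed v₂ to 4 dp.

ω₁ = 1.0794, v₂ = 5.0990

heading to target = atan2(2.5−4, 4.5−-3) = -0.1974
Δθ = wrap(-0.1974 − -2.3562) = 2.1588; ω₁ = Δθ/dt₁ = 1.0794
distance = √((4.5−-3)² + (2.5−4)²) = 7.6485; v₂ = distance/dt₂ = 5.0990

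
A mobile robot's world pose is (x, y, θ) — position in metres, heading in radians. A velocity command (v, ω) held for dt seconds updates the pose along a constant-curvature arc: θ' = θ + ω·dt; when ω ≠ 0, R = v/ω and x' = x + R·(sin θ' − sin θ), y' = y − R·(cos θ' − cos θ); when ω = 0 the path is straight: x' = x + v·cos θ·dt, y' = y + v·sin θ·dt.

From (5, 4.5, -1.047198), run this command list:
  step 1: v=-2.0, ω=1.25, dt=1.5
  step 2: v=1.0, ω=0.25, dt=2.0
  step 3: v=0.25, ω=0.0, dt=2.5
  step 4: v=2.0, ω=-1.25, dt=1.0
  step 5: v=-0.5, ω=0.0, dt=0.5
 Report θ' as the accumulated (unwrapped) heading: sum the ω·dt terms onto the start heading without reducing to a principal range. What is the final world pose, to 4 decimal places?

step 1: θ'=0.8278 (R=-1.6000) → pose (2.4360, 4.7824, 0.8278)
step 2: θ'=1.3278 (R=4.0000) → pose (3.3727, 6.5259, 1.3278)
step 3: θ'=1.3278 (straight) → pose (3.5231, 7.1326, 1.3278)
step 4: θ'=0.0778 (R=-1.6000) → pose (4.9518, 8.3428, 0.0778)
step 5: θ'=0.0778 (straight) → pose (4.7025, 8.3233, 0.0778)

(4.7025, 8.3233, 0.0778)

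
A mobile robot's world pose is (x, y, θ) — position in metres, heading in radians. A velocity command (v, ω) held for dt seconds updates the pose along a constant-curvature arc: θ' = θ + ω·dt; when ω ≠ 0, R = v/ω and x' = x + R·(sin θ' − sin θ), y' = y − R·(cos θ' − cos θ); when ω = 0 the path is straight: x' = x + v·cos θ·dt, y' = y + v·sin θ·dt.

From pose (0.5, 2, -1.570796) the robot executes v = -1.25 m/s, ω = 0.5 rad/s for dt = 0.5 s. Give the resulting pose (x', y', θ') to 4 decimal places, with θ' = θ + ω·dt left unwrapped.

(0.4223, 2.6185, -1.3208)

θ' = -1.5708 + 0.5·0.5 = -1.3208
R = v/ω = -1.25/0.5 = -2.5000
x' = 0.5 + -2.5000·(sin -1.3208 − sin -1.5708) = 0.4223
y' = 2 − -2.5000·(cos -1.3208 − cos -1.5708) = 2.6185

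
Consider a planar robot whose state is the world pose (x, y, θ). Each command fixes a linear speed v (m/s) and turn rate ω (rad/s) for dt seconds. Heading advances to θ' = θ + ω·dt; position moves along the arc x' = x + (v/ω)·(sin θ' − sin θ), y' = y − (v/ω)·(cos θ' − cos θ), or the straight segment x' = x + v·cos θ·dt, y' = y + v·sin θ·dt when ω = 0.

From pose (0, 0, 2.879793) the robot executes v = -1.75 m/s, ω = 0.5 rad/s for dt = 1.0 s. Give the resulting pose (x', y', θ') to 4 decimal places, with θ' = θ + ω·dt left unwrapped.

θ' = 2.8798 + 0.5·1.0 = 3.3798
R = v/ω = -1.75/0.5 = -3.5000
x' = 0 + -3.5000·(sin 3.3798 − sin 2.8798) = 1.7317
y' = 0 − -3.5000·(cos 3.3798 − cos 2.8798) = -0.0204

(1.7317, -0.0204, 3.3798)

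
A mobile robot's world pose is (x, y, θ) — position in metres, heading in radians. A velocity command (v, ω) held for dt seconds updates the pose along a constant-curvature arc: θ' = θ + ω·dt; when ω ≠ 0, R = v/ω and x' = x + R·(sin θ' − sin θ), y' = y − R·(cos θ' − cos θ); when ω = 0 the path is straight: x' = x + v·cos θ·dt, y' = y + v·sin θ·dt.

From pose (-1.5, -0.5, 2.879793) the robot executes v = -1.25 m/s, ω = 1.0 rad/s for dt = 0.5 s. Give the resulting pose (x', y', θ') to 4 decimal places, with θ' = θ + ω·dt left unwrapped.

(-0.8815, -0.5073, 3.3798)

θ' = 2.8798 + 1.0·0.5 = 3.3798
R = v/ω = -1.25/1.0 = -1.2500
x' = -1.5 + -1.2500·(sin 3.3798 − sin 2.8798) = -0.8815
y' = -0.5 − -1.2500·(cos 3.3798 − cos 2.8798) = -0.5073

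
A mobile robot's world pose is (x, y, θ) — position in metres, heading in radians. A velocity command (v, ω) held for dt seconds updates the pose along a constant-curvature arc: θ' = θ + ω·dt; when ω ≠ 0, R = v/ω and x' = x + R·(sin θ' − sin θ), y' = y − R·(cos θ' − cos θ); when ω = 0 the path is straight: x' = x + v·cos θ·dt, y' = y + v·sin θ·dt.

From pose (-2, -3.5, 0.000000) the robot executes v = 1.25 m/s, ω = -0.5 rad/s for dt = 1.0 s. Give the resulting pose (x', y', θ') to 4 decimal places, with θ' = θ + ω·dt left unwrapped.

θ' = 0.0000 + -0.5·1.0 = -0.5000
R = v/ω = 1.25/-0.5 = -2.5000
x' = -2 + -2.5000·(sin -0.5000 − sin 0.0000) = -0.8014
y' = -3.5 − -2.5000·(cos -0.5000 − cos 0.0000) = -3.8060

(-0.8014, -3.8060, -0.5000)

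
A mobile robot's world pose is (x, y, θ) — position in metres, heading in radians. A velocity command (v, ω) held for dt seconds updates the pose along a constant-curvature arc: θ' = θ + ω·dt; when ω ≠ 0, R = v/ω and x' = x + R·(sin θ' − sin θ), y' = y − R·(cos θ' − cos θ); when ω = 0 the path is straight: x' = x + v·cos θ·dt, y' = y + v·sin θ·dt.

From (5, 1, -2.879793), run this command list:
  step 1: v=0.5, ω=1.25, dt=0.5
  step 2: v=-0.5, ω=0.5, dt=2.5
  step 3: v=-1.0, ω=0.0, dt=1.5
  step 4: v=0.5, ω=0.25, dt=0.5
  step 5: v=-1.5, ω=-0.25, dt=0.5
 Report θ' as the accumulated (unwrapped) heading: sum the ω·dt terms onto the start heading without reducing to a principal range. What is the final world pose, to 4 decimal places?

(3.7643, 3.7048, -1.0048)

step 1: θ'=-2.2548 (R=0.4000) → pose (4.7935, 0.8664, -2.2548)
step 2: θ'=-1.0048 (R=-1.0000) → pose (4.8625, 2.0345, -1.0048)
step 3: θ'=-1.0048 (straight) → pose (4.0581, 3.3006, -1.0048)
step 4: θ'=-0.8798 (R=2.0000) → pose (4.2050, 3.0985, -0.8798)
step 5: θ'=-1.0048 (R=6.0000) → pose (3.7643, 3.7048, -1.0048)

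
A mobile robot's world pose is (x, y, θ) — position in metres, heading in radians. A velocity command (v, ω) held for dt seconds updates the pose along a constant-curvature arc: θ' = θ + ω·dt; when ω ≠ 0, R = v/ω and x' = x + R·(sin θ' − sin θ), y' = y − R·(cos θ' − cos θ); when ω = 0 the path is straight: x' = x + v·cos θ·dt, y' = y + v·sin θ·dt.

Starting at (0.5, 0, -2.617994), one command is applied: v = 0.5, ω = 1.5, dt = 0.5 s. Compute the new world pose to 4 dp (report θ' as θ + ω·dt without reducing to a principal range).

(0.3479, -0.1911, -1.8680)

θ' = -2.6180 + 1.5·0.5 = -1.8680
R = v/ω = 0.5/1.5 = 0.3333
x' = 0.5 + 0.3333·(sin -1.8680 − sin -2.6180) = 0.3479
y' = 0 − 0.3333·(cos -1.8680 − cos -2.6180) = -0.1911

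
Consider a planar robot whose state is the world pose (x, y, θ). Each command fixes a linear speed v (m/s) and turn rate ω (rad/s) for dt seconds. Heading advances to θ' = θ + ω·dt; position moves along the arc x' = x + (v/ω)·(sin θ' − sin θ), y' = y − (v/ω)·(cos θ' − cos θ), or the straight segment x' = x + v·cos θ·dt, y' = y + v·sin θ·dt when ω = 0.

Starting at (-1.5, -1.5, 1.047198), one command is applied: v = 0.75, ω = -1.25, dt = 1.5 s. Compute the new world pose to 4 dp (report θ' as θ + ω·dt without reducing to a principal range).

θ' = 1.0472 + -1.25·1.5 = -0.8278
R = v/ω = 0.75/-1.25 = -0.6000
x' = -1.5 + -0.6000·(sin -0.8278 − sin 1.0472) = -0.5385
y' = -1.5 − -0.6000·(cos -0.8278 − cos 1.0472) = -1.3941

(-0.5385, -1.3941, -0.8278)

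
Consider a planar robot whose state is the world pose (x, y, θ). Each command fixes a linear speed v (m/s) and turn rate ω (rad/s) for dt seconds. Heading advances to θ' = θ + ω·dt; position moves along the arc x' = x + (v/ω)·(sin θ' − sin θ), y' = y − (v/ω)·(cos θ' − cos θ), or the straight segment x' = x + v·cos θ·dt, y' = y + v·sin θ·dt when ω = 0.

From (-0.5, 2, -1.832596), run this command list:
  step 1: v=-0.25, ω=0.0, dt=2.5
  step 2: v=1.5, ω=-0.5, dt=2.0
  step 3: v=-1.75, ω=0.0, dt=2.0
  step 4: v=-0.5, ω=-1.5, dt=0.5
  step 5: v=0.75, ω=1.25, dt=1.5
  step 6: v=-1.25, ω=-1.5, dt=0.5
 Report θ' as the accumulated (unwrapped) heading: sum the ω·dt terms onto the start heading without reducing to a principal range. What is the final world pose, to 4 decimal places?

step 1: θ'=-1.8326 (straight) → pose (-0.3382, 2.6037, -1.8326)
step 2: θ'=-2.8326 (R=-3.0000) → pose (-2.3237, 0.5222, -2.8326)
step 3: θ'=-2.8326 (straight) → pose (1.0105, 1.5866, -2.8326)
step 4: θ'=-3.5826 (R=0.3333) → pose (1.2542, 1.5705, -3.5826)
step 5: θ'=-1.7076 (R=0.6000) → pose (0.4037, 1.1097, -1.7076)
step 6: θ'=-2.4576 (R=0.8333) → pose (0.7026, 1.6420, -2.4576)

(0.7026, 1.6420, -2.4576)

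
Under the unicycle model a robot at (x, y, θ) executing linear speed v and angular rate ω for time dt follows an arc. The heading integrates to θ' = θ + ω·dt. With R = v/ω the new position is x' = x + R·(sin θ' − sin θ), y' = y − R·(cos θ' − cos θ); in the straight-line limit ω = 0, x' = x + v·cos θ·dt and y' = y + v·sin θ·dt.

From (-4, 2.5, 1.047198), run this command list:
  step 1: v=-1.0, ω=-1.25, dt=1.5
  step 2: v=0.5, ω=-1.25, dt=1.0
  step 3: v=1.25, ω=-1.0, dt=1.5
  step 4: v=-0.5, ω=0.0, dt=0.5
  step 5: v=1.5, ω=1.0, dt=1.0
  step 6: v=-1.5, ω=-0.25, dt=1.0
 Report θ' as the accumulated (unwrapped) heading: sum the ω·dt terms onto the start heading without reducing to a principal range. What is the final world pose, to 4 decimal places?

(-6.7022, 1.8063, -2.8278)

step 1: θ'=-0.8278 (R=0.8000) → pose (-5.2820, 2.3588, -0.8278)
step 2: θ'=-2.0778 (R=-0.4000) → pose (-5.2269, 1.8940, -2.0778)
step 3: θ'=-3.5778 (R=-1.2500) → pose (-6.8478, 1.3680, -3.5778)
step 4: θ'=-3.5778 (straight) → pose (-6.6212, 1.2624, -3.5778)
step 5: θ'=-2.5778 (R=1.5000) → pose (-8.0565, 1.1707, -2.5778)
step 6: θ'=-2.8278 (R=6.0000) → pose (-6.7022, 1.8063, -2.8278)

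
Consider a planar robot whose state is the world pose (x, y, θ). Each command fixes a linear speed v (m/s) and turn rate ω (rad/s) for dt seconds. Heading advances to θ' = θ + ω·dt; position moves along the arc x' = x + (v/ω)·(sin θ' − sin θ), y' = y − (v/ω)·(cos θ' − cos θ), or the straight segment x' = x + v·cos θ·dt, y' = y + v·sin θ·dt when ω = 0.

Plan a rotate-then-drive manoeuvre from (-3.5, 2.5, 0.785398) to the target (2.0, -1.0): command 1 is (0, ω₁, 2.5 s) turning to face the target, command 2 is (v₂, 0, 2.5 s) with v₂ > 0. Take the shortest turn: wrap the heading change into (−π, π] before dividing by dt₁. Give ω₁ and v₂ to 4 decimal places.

ω₁ = -0.5409, v₂ = 2.6077

heading to target = atan2(-1−2.5, 2−-3.5) = -0.5667
Δθ = wrap(-0.5667 − 0.7854) = -1.3521; ω₁ = Δθ/dt₁ = -0.5409
distance = √((2−-3.5)² + (-1−2.5)²) = 6.5192; v₂ = distance/dt₂ = 2.6077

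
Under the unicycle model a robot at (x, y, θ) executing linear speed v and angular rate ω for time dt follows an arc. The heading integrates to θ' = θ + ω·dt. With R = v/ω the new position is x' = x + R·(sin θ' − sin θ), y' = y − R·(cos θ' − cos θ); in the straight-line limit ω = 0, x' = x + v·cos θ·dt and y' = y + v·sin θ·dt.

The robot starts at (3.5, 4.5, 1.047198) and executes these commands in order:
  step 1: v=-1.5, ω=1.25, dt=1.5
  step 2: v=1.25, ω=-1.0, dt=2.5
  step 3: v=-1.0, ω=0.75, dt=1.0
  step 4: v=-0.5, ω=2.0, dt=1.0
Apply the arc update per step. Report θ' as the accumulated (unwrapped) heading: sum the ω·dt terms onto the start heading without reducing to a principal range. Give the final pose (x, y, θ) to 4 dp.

(3.5935, 4.0434, 3.1722)

step 1: θ'=2.9222 (R=-1.2000) → pose (4.2781, 2.7288, 2.9222)
step 2: θ'=0.4222 (R=-1.2500) → pose (4.0379, 5.0890, 0.4222)
step 3: θ'=1.1722 (R=-1.3333) → pose (3.3555, 4.3903, 1.1722)
step 4: θ'=3.1722 (R=-0.2500) → pose (3.5935, 4.0434, 3.1722)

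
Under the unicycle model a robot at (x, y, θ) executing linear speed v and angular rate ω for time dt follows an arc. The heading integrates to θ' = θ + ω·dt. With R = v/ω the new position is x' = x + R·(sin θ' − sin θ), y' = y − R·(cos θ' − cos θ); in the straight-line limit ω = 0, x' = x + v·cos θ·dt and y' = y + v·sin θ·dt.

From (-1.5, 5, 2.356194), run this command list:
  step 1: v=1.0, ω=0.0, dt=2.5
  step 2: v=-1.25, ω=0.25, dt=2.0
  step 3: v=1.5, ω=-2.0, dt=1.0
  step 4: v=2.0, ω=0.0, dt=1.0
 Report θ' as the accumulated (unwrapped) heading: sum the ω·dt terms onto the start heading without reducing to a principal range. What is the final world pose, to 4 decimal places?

step 1: θ'=2.3562 (straight) → pose (-3.2678, 6.7678, 2.3562)
step 2: θ'=2.8562 (R=-5.0000) → pose (-1.1399, 5.5056, 2.8562)
step 3: θ'=0.8562 (R=-0.7500) → pose (-1.4953, 6.7167, 0.8562)
step 4: θ'=0.8562 (straight) → pose (-0.1847, 8.2274, 0.8562)

(-0.1847, 8.2274, 0.8562)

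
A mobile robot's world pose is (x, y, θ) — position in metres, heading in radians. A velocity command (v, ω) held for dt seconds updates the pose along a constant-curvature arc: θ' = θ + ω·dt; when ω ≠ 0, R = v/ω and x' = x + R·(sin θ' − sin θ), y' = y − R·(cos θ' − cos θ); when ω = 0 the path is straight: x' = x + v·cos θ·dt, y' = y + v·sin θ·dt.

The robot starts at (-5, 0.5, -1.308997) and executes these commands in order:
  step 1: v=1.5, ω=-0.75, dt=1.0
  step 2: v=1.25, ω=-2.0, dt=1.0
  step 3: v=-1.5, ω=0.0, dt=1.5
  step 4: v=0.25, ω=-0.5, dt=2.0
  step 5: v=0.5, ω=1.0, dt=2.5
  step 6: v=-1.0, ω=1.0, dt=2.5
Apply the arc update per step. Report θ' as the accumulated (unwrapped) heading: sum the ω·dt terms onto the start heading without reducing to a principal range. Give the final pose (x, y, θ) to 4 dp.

step 1: θ'=-2.0590 (R=-2.0000) → pose (-5.1655, -0.9557, -2.0590)
step 2: θ'=-4.0590 (R=-0.6250) → pose (-6.2137, -1.0425, -4.0590)
step 3: θ'=-4.0590 (straight) → pose (-4.8460, -2.8291, -4.0590)
step 4: θ'=-5.0590 (R=-0.5000) → pose (-4.9193, -2.3553, -5.0590)
step 5: θ'=-2.5590 (R=0.5000) → pose (-5.6646, -1.7679, -2.5590)
step 6: θ'=-0.0590 (R=-1.0000) → pose (-6.1559, 0.0654, -0.0590)

(-6.1559, 0.0654, -0.0590)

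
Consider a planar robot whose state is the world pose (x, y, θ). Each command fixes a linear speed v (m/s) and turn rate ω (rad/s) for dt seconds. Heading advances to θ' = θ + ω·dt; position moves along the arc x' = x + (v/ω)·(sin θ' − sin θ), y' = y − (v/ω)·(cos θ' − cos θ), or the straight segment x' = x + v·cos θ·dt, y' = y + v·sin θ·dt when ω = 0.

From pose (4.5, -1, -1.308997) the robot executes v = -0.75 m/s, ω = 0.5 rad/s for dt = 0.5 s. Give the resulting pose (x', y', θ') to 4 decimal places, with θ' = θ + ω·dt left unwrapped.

(4.3589, -0.6536, -1.0590)

θ' = -1.3090 + 0.5·0.5 = -1.0590
R = v/ω = -0.75/0.5 = -1.5000
x' = 4.5 + -1.5000·(sin -1.0590 − sin -1.3090) = 4.3589
y' = -1 − -1.5000·(cos -1.0590 − cos -1.3090) = -0.6536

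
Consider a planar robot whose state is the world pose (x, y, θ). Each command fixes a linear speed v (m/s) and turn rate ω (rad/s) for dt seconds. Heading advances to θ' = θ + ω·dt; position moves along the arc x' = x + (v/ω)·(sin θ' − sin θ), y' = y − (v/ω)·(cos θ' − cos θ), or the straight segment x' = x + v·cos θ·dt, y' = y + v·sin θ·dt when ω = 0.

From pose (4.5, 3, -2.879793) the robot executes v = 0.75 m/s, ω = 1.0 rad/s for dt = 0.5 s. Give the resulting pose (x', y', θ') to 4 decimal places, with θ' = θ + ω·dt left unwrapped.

θ' = -2.8798 + 1.0·0.5 = -2.3798
R = v/ω = 0.75/1.0 = 0.7500
x' = 4.5 + 0.7500·(sin -2.3798 − sin -2.8798) = 4.1764
y' = 3 − 0.7500·(cos -2.3798 − cos -2.8798) = 2.8183

(4.1764, 2.8183, -2.3798)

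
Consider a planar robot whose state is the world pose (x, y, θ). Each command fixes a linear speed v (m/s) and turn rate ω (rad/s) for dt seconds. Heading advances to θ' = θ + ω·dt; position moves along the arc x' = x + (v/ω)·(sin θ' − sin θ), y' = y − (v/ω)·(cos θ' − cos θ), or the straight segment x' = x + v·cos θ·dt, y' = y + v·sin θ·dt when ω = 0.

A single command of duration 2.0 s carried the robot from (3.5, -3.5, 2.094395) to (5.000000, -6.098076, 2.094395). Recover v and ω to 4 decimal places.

v = -1.5000, ω = 0.0000

Δθ = 2.094395 − 2.094395 = 0.000000
ω = Δθ/dt = 0.000000/2.0 = 0.0000
ω = 0 → v = (Δx·cos θ + Δy·sin θ)/dt = -1.5000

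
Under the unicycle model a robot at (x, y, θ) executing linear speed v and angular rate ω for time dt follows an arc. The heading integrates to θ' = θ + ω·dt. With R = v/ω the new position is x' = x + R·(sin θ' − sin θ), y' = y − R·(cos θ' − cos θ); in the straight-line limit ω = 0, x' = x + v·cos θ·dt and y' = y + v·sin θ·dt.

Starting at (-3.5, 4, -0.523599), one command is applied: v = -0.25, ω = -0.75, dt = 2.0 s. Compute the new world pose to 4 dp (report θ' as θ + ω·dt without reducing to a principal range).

θ' = -0.5236 + -0.75·2.0 = -2.0236
R = v/ω = -0.25/-0.75 = 0.3333
x' = -3.5 + 0.3333·(sin -2.0236 − sin -0.5236) = -3.6331
y' = 4 − 0.3333·(cos -2.0236 − cos -0.5236) = 4.4345

(-3.6331, 4.4345, -2.0236)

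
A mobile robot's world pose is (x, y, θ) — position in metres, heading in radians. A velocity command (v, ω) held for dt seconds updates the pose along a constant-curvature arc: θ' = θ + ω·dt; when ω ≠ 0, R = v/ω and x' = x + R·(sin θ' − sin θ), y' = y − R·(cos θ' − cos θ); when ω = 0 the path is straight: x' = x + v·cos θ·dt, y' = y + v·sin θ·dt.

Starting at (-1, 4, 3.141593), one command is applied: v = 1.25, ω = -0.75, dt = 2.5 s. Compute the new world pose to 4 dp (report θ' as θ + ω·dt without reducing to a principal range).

(-2.5901, 6.1659, 1.2666)

θ' = 3.1416 + -0.75·2.5 = 1.2666
R = v/ω = 1.25/-0.75 = -1.6667
x' = -1 + -1.6667·(sin 1.2666 − sin 3.1416) = -2.5901
y' = 4 − -1.6667·(cos 1.2666 − cos 3.1416) = 6.1659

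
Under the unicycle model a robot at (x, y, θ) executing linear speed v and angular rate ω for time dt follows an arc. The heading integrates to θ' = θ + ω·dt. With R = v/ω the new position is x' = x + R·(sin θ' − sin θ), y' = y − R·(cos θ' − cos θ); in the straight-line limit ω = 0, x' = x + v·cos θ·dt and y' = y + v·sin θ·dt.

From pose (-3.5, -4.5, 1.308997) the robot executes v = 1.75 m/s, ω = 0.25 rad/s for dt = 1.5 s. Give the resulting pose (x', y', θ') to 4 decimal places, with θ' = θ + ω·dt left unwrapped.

θ' = 1.3090 + 0.25·1.5 = 1.6840
R = v/ω = 1.75/0.25 = 7.0000
x' = -3.5 + 7.0000·(sin 1.6840 − sin 1.3090) = -3.3063
y' = -4.5 − 7.0000·(cos 1.6840 − cos 1.3090) = -1.8976

(-3.3063, -1.8976, 1.6840)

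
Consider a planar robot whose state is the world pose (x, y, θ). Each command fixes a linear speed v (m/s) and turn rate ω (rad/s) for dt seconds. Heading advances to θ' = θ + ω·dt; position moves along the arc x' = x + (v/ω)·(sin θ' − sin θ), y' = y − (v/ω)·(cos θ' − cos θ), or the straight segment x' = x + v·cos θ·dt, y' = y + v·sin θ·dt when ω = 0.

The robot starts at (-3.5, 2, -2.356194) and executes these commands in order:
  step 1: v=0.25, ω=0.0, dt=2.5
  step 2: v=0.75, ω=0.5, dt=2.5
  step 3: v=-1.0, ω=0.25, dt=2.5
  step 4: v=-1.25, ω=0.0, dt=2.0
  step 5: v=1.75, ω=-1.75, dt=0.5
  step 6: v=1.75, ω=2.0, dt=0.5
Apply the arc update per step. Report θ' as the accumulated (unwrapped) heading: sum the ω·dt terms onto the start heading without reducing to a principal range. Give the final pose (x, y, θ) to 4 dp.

(-7.0990, 1.4287, -0.3562)

step 1: θ'=-2.3562 (straight) → pose (-3.9419, 1.5581, -2.3562)
step 2: θ'=-1.1062 (R=1.5000) → pose (-4.2223, -0.1747, -1.1062)
step 3: θ'=-0.4812 (R=-4.0000) → pose (-5.9469, 1.5788, -0.4812)
step 4: θ'=-0.4812 (straight) → pose (-8.1630, 2.7359, -0.4812)
step 5: θ'=-1.3562 (R=-1.0000) → pose (-7.6488, 2.0624, -1.3562)
step 6: θ'=-0.3562 (R=0.8750) → pose (-7.0990, 1.4287, -0.3562)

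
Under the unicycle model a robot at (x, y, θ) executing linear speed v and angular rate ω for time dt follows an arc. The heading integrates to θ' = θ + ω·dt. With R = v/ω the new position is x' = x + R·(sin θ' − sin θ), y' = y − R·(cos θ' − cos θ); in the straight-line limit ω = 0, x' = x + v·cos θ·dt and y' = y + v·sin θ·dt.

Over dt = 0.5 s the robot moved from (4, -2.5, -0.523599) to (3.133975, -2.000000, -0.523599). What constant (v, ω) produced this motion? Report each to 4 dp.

v = -2.0000, ω = 0.0000

Δθ = -0.523599 − -0.523599 = 0.000000
ω = Δθ/dt = 0.000000/0.5 = 0.0000
ω = 0 → v = (Δx·cos θ + Δy·sin θ)/dt = -2.0000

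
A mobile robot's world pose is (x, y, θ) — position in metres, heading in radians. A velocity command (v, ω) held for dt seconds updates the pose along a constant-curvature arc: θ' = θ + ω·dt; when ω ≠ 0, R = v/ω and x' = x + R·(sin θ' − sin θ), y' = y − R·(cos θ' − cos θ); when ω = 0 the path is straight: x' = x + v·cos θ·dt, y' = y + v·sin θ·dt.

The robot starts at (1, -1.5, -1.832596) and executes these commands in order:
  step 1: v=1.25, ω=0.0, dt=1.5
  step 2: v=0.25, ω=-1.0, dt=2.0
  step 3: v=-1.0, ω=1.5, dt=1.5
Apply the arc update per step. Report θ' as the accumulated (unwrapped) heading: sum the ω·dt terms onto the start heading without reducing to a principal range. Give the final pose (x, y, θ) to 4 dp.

step 1: θ'=-1.8326 (straight) → pose (0.5147, -3.3111, -1.8326)
step 2: θ'=-3.8326 (R=-0.2500) → pose (0.1139, -3.4391, -3.8326)
step 3: θ'=-1.5826 (R=-0.6667) → pose (1.2054, -2.9332, -1.5826)

(1.2054, -2.9332, -1.5826)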